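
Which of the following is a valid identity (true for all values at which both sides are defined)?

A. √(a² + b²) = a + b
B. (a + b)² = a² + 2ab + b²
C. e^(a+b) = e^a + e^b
A: fails at (2, 7) — LHS = √(53) ≈ 7.28, RHS = 9.
B: holds — e.g. at (4, 4), both sides equal 64.
C: fails at (4, 6) — LHS = e^10 ≈ 22026.5, RHS = e^4 + e^6 ≈ 458.

Answer: B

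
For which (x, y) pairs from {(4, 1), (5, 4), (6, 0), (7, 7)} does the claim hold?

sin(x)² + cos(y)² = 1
(7, 7)

Testing each pair:
(4, 1): LHS = cos(1)² + sin(4)² ≈ 0.8647, RHS = 1 → fails
(5, 4): LHS = cos(4)² + sin(5)² ≈ 1.347, RHS = 1 → fails
(6, 0): LHS = sin(6)² + 1 ≈ 1.078, RHS = 1 → fails
(7, 7): LHS = sin(7)² + cos(7)² = 1, RHS = 1 → holds

1 of 4 pairs satisfies the claim.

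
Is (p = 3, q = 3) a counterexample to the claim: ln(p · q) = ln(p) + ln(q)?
Substituting p = 3, q = 3:
LHS = ln(3 · 3) = ln(9) ≈ 2.197
RHS = ln(3) + ln(3) = 2·ln(3) ≈ 2.197

The sides agree, so this pair does not disprove the claim.

Answer: No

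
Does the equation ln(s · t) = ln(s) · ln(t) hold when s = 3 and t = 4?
Substituting s = 3, t = 4:

LHS = ln(3 · 4) = ln(12) ≈ 2.485
RHS = ln(3) · ln(4) ≈ 1.523

LHS ≠ RHS, so the equation does not hold at this point.

Answer: Fails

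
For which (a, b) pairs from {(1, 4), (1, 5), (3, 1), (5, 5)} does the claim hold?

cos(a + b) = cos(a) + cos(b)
None

Testing each pair:
(1, 4): LHS = cos(5) ≈ 0.2837, RHS = cos(4) + cos(1) ≈ -0.1133 → fails
(1, 5): LHS = cos(6) ≈ 0.9602, RHS = cos(5) + cos(1) ≈ 0.824 → fails
(3, 1): LHS = cos(4) ≈ -0.6536, RHS = cos(3) + cos(1) ≈ -0.4497 → fails
(5, 5): LHS = cos(10) ≈ -0.8391, RHS = 2·cos(5) ≈ 0.5673 → fails

No pair satisfies the claim.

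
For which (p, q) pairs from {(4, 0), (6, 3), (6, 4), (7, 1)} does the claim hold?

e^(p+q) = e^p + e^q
None

Testing each pair:
(4, 0): LHS = e^4 ≈ 54.6, RHS = 1 + e^4 ≈ 55.6 → fails
(6, 3): LHS = e^9 ≈ 8103, RHS = e^3 + e^6 ≈ 423.5 → fails
(6, 4): LHS = e^10 ≈ 22026.5, RHS = e^4 + e^6 ≈ 458 → fails
(7, 1): LHS = e^8 ≈ 2981, RHS = e + e^7 ≈ 1099 → fails

No pair satisfies the claim.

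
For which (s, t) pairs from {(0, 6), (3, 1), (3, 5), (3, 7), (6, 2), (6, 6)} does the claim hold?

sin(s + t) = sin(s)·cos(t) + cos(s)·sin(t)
All pairs

Testing each pair:
(0, 6): LHS = sin(6) ≈ -0.2794, RHS = sin(6) ≈ -0.2794 → holds
(3, 1): LHS = sin(4) ≈ -0.7568, RHS = sin(1)·cos(3) + sin(3)·cos(1) ≈ -0.7568 → holds
(3, 5): LHS = sin(8) ≈ 0.9894, RHS = sin(3)·cos(5) + sin(5)·cos(3) ≈ 0.9894 → holds
(3, 7): LHS = sin(10) ≈ -0.544, RHS = sin(7)·cos(3) + sin(3)·cos(7) ≈ -0.544 → holds
(6, 2): LHS = sin(8) ≈ 0.9894, RHS = sin(6)·cos(2) + sin(2)·cos(6) ≈ 0.9894 → holds
(6, 6): LHS = sin(12) ≈ -0.5366, RHS = 2·sin(6)·cos(6) ≈ -0.5366 → holds

Every pair satisfies the claim.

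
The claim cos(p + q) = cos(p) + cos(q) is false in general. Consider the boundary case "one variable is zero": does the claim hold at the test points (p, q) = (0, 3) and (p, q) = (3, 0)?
At (0, 3): LHS = cos(3) ≈ -0.99 ≠ RHS = cos(3) + 1 ≈ 0.01001
At (3, 0): LHS = cos(3) ≈ -0.99 ≠ RHS = cos(3) + 1 ≈ 0.01001

Answer: No, fails at both test points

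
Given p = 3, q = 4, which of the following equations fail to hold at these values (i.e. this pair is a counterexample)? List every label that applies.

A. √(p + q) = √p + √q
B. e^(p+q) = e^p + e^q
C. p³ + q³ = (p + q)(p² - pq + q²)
A, B

Evaluating each claim at the given values:
A. LHS = √(7) ≈ 2.646, RHS = √(3) + 2 ≈ 3.732 → fails here (LHS ≠ RHS)
B. LHS = e^7 ≈ 1097, RHS = e^3 + e^4 ≈ 74.68 → fails here (LHS ≠ RHS)
C. LHS = 91, RHS = 91 → holds here (LHS = RHS)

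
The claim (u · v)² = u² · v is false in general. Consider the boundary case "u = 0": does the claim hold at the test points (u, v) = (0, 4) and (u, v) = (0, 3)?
Yes, holds at both test points

At (0, 4): LHS = 0, RHS = 0 → equal
At (0, 3): LHS = 0, RHS = 0 → equal

So the claim does hold at both of these boundary points, even though it is not an identity.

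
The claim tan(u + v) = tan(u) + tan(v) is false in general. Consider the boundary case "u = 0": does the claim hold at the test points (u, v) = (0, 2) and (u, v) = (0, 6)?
Yes, holds at both test points

At (0, 2): LHS = tan(2) ≈ -2.185, RHS = tan(2) ≈ -2.185 → equal
At (0, 6): LHS = tan(6) ≈ -0.291, RHS = tan(6) ≈ -0.291 → equal

So the claim does hold at both of these boundary points, even though it is not an identity.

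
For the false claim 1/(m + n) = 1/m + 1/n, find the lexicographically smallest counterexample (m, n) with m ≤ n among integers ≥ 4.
(m, n) = (4, 4)

Substituting (4, 4) into the claim:
LHS = 1/(4 + 4) = 1/8
RHS = 1/4 + 1/4 = 1/2

Since LHS ≠ RHS, this pair disproves the claim, and no lexicographically smaller pair (m ≤ n, integers ≥ 4) does.

For instance (4, 5) is also a counterexample (LHS = 1/9, RHS = 9/20), but it's lexicographically larger.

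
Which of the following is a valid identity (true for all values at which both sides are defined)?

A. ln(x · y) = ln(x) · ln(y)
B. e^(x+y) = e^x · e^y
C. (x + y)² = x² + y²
B

A: fails at (3, 5) — LHS = ln(15) ≈ 2.708, RHS = ln(3)·ln(5) ≈ 1.768.
B: holds — e.g. at (2, 4), both sides equal e^6 ≈ 403.4.
C: fails at (4, 5) — LHS = 81, RHS = 41.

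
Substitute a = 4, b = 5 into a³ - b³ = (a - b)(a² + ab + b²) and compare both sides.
LHS = 4³ - 5³ = -61
RHS = (4 - 5)(4² + 4·5 + 5²) = -61

LHS = RHS: the two sides agree.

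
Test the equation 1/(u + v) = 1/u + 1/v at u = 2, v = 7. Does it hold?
Fails

Substituting u = 2, v = 7:

LHS = 1/(2 + 7) = 1/9
RHS = 1/2 + 1/7 = 9/14

LHS ≠ RHS, so the equation does not hold at this point.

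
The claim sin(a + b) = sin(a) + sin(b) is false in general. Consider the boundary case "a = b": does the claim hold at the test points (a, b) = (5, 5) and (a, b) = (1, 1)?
No, fails at both test points

At (5, 5): LHS = sin(10) ≈ -0.544 ≠ RHS = 2·sin(5) ≈ -1.918
At (1, 1): LHS = sin(2) ≈ 0.9093 ≠ RHS = 2·sin(1) ≈ 1.683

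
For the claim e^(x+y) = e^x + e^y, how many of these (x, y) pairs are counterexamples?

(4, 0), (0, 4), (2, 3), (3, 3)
Testing each pair:
(4, 0): LHS = e^4 ≈ 54.6, RHS = 1 + e^4 ≈ 55.6 → counterexample
(0, 4): LHS = e^4 ≈ 54.6, RHS = 1 + e^4 ≈ 55.6 → counterexample
(2, 3): LHS = e^5 ≈ 148.4, RHS = e^2 + e^3 ≈ 27.47 → counterexample
(3, 3): LHS = e^6 ≈ 403.4, RHS = 2·e^3 ≈ 40.17 → counterexample

That makes 4 counterexamples.

Answer: 4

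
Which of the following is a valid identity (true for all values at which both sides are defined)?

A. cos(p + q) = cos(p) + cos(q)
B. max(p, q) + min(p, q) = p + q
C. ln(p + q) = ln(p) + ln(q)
B

A: fails at (1, 2) — LHS = cos(3) ≈ -0.99, RHS = cos(2) + cos(1) ≈ 0.1242.
B: holds — e.g. at (3, 4), both sides equal 7.
C: fails at (3, 3) — LHS = ln(6) ≈ 1.792, RHS = 2·ln(3) ≈ 2.197.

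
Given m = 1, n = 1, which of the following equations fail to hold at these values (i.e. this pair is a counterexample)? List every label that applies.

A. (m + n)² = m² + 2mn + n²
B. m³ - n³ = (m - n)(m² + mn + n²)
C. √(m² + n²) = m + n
C

Evaluating each claim at the given values:
A. LHS = 4, RHS = 4 → holds here (LHS = RHS)
B. LHS = 0, RHS = 0 → holds here (LHS = RHS)
C. LHS = √(2) ≈ 1.414, RHS = 2 → fails here (LHS ≠ RHS)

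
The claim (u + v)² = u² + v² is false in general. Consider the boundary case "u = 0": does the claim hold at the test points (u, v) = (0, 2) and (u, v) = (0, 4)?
At (0, 2): LHS = 4, RHS = 4 → equal
At (0, 4): LHS = 16, RHS = 16 → equal

So the claim does hold at both of these boundary points, even though it is not an identity.

Answer: Yes, holds at both test points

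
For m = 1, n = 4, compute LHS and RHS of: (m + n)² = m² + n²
LHS = (1 + 4)² = 25
RHS = 1² + 4² = 17

LHS ≠ RHS, so the equation does not hold here.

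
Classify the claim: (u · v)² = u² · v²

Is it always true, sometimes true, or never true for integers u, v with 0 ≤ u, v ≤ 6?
The identity holds for every pair in the range. For instance at (u, v) = (3, 2): both sides equal 36.

Answer: Always true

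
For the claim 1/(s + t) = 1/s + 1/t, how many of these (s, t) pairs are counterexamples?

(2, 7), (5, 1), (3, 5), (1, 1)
Testing each pair:
(2, 7): LHS = 1/9, RHS = 9/14 → counterexample
(5, 1): LHS = 1/6, RHS = 6/5 → counterexample
(3, 5): LHS = 1/8, RHS = 8/15 → counterexample
(1, 1): LHS = 1/2, RHS = 2 → counterexample

That makes 4 counterexamples.

Answer: 4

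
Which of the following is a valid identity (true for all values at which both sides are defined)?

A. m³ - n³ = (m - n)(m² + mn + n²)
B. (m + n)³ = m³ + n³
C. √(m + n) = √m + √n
A

A: holds — e.g. at (4, 4), both sides equal 0.
B: fails at (2, 3) — LHS = 125, RHS = 35.
C: fails at (1, 3) — LHS = 2, RHS = 1 + √(3) ≈ 2.732.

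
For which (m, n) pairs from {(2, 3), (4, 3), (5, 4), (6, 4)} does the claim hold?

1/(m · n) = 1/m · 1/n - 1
Testing each pair:
(2, 3): LHS = 1/6, RHS = -5/6 → fails
(4, 3): LHS = 1/12, RHS = -11/12 → fails
(5, 4): LHS = 1/20, RHS = -19/20 → fails
(6, 4): LHS = 1/24, RHS = -23/24 → fails

No pair satisfies the claim.

Answer: None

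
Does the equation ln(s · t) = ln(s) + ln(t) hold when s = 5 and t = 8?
Substituting s = 5, t = 8:

LHS = ln(5 · 8) = ln(40) ≈ 3.689
RHS = ln(5) + ln(8) ≈ 3.689

LHS = RHS, so the equation holds at this point.

Answer: Holds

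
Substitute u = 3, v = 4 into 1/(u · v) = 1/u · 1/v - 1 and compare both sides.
LHS = 1/(3 · 4) = 1/12
RHS = 1/3 · 1/4 - 1 = -11/12

LHS ≠ RHS, so the equation does not hold here.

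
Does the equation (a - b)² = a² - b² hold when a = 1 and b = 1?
Holds

Substituting a = 1, b = 1:

LHS = (1 - 1)² = 0
RHS = 1² - 1² = 0

LHS = RHS, so the equation holds at this point.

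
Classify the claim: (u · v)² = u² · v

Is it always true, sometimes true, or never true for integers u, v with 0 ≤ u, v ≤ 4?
It holds at (u, v) = (4, 1) (both sides equal 16), but fails at (u, v) = (4, 3) (LHS = 144, RHS = 48).

Answer: Sometimes true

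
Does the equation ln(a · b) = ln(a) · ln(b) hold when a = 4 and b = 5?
Fails

Substituting a = 4, b = 5:

LHS = ln(4 · 5) = ln(20) ≈ 2.996
RHS = ln(4) · ln(5) ≈ 2.231

LHS ≠ RHS, so the equation does not hold at this point.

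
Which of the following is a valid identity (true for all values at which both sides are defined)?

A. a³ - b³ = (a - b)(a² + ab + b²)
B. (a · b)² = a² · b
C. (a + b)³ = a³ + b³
A: holds — e.g. at (3, 7), both sides equal -316.
B: fails at (2, 2) — LHS = 16, RHS = 8.
C: fails at (4, 5) — LHS = 729, RHS = 189.

Answer: A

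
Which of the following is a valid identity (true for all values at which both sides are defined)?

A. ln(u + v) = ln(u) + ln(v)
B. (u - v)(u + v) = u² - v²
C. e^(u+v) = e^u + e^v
A: fails at (1, 4) — LHS = ln(5) ≈ 1.609, RHS = ln(4) ≈ 1.386.
B: holds — e.g. at (3, 5), both sides equal -16.
C: fails at (3, 5) — LHS = e^8 ≈ 2981, RHS = e^3 + e^5 ≈ 168.5.

Answer: B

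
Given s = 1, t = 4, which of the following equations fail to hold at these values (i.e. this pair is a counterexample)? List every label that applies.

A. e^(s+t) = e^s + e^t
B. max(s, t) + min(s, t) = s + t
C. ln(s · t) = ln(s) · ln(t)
A, C

Evaluating each claim at the given values:
A. LHS = e^5 ≈ 148.4, RHS = e + e^4 ≈ 57.32 → fails here (LHS ≠ RHS)
B. LHS = 5, RHS = 5 → holds here (LHS = RHS)
C. LHS = ln(4) ≈ 1.386, RHS = 0 → fails here (LHS ≠ RHS)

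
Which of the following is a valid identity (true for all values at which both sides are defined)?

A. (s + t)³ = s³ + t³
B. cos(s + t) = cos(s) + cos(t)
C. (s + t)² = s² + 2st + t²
A: fails at (5, 5) — LHS = 1000, RHS = 250.
B: fails at (5, 5) — LHS = cos(10) ≈ -0.8391, RHS = 2·cos(5) ≈ 0.5673.
C: holds — e.g. at (0, 1), both sides equal 1.

Answer: C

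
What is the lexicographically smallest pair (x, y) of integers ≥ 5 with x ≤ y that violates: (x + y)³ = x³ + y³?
Substituting (5, 5) into the claim:
LHS = (5 + 5)³ = 1000
RHS = 5³ + 5³ = 250

Since LHS ≠ RHS, this pair disproves the claim, and no lexicographically smaller pair (x ≤ y, integers ≥ 5) does.

For instance (5, 8) is also a counterexample (LHS = 2197, RHS = 637), but it's lexicographically larger.

Answer: (x, y) = (5, 5)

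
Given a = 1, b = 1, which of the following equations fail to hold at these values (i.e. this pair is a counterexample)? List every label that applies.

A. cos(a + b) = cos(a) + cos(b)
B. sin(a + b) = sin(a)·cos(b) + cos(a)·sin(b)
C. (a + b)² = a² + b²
Evaluating each claim at the given values:
A. LHS = cos(2) ≈ -0.4161, RHS = 2·cos(1) ≈ 1.081 → fails here (LHS ≠ RHS)
B. LHS = sin(2) ≈ 0.9093, RHS = 2·sin(1)·cos(1) ≈ 0.9093 → holds here (LHS = RHS)
C. LHS = 4, RHS = 2 → fails here (LHS ≠ RHS)

Answer: A, C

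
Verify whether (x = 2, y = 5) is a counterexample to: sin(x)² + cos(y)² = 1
Substituting x = 2, y = 5:
LHS = sin(2)² + cos(5)² ≈ 0.9073
RHS = 1

Since LHS ≠ RHS, this pair disproves the claim.

Answer: Yes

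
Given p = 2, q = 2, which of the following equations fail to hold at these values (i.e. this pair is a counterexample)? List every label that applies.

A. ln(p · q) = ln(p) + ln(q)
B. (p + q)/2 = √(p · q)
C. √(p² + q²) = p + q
C

Evaluating each claim at the given values:
A. LHS = ln(4) ≈ 1.386, RHS = 2·ln(2) ≈ 1.386 → holds here (LHS = RHS)
B. LHS = 2, RHS = 2 → holds here (LHS = RHS)
C. LHS = 2·√(2) ≈ 2.828, RHS = 4 → fails here (LHS ≠ RHS)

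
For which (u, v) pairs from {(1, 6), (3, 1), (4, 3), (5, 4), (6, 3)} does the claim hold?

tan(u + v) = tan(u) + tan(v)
Testing each pair:
(1, 6): LHS = tan(7) ≈ 0.8714, RHS = tan(6) + tan(1) ≈ 1.266 → fails
(3, 1): LHS = tan(4) ≈ 1.158, RHS = tan(3) + tan(1) ≈ 1.415 → fails
(4, 3): LHS = tan(7) ≈ 0.8714, RHS = tan(3) + tan(4) ≈ 1.015 → fails
(5, 4): LHS = tan(9) ≈ -0.4523, RHS = tan(5) + tan(4) ≈ -2.223 → fails
(6, 3): LHS = tan(9) ≈ -0.4523, RHS = tan(6) + tan(3) ≈ -0.4336 → fails

No pair satisfies the claim.

Answer: None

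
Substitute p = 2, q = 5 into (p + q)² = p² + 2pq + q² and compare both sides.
LHS = (2 + 5)² = 49
RHS = 2² + 2·2·5 + 5² = 49

LHS = RHS: the two sides agree.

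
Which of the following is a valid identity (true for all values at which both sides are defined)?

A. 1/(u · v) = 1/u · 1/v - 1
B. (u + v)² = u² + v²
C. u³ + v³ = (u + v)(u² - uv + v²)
C

A: fails at (4, 4) — LHS = 1/16, RHS = -15/16.
B: fails at (5, 8) — LHS = 169, RHS = 89.
C: holds — e.g. at (5, 8), both sides equal 637.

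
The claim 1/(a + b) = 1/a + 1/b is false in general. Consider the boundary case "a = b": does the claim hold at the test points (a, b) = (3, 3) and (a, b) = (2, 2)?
At (3, 3): LHS = 1/6 ≠ RHS = 2/3
At (2, 2): LHS = 1/4 ≠ RHS = 1

Answer: No, fails at both test points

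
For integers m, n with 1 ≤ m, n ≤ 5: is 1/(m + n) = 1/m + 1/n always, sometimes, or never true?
Never true

The claim fails for every pair in the range. For instance at (m, n) = (4, 5): LHS = 1/9, RHS = 9/20.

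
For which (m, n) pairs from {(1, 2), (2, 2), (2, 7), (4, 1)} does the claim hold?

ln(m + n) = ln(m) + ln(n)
Testing each pair:
(1, 2): LHS = ln(3) ≈ 1.099, RHS = ln(2) ≈ 0.6931 → fails
(2, 2): LHS = ln(4) ≈ 1.386, RHS = 2·ln(2) ≈ 1.386 → holds
(2, 7): LHS = ln(9) ≈ 2.197, RHS = ln(2) + ln(7) ≈ 2.639 → fails
(4, 1): LHS = ln(5) ≈ 1.609, RHS = ln(4) ≈ 1.386 → fails

1 of 4 pairs satisfies the claim.

Answer: (2, 2)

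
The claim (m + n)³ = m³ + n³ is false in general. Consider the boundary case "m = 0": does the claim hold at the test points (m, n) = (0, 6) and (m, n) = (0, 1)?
Yes, holds at both test points

At (0, 6): LHS = 216, RHS = 216 → equal
At (0, 1): LHS = 1, RHS = 1 → equal

So the claim does hold at both of these boundary points, even though it is not an identity.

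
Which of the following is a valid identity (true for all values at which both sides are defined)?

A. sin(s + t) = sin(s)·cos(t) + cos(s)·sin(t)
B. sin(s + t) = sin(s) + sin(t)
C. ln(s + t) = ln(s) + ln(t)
A

A: holds — e.g. at (5, 5), both sides equal sin(10) ≈ -0.544.
B: fails at (3, 7) — LHS = sin(10) ≈ -0.544, RHS = sin(3) + sin(7) ≈ 0.7981.
C: fails at (2, 4) — LHS = ln(6) ≈ 1.792, RHS = ln(2) + ln(4) ≈ 2.079.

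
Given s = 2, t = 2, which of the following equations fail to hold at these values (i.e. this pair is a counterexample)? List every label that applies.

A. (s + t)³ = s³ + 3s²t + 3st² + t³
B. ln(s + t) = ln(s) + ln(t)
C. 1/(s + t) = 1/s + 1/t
C

Evaluating each claim at the given values:
A. LHS = 64, RHS = 64 → holds here (LHS = RHS)
B. LHS = ln(4) ≈ 1.386, RHS = 2·ln(2) ≈ 1.386 → holds here (LHS = RHS)
C. LHS = 1/4, RHS = 1 → fails here (LHS ≠ RHS)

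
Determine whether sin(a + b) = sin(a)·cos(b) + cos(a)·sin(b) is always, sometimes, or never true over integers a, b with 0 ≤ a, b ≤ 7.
The identity holds for every pair in the range. For instance at (a, b) = (1, 2): both sides equal sin(3) ≈ 0.1411.

Answer: Always true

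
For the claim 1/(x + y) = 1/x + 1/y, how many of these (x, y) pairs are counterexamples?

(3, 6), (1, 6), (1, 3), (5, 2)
Testing each pair:
(3, 6): LHS = 1/9, RHS = 1/2 → counterexample
(1, 6): LHS = 1/7, RHS = 7/6 → counterexample
(1, 3): LHS = 1/4, RHS = 4/3 → counterexample
(5, 2): LHS = 1/7, RHS = 7/10 → counterexample

That makes 4 counterexamples.

Answer: 4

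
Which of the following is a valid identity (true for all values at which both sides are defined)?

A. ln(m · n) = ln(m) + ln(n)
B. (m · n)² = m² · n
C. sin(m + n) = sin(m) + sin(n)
A

A: holds — e.g. at (4, 5), both sides equal ln(20) ≈ 2.996.
B: fails at (1, 5) — LHS = 25, RHS = 5.
C: fails at (2, 4) — LHS = sin(6) ≈ -0.2794, RHS = sin(4) + sin(2) ≈ 0.1525.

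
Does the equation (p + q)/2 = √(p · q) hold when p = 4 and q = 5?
Substituting p = 4, q = 5:

LHS = (4 + 5)/2 = 9/2
RHS = √(4 · 5) = 2·√(5) ≈ 4.472

LHS ≠ RHS, so the equation does not hold at this point.

Answer: Fails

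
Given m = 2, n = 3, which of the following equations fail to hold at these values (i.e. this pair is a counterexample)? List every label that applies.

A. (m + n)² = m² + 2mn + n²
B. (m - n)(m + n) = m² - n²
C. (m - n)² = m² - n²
Evaluating each claim at the given values:
A. LHS = 25, RHS = 25 → holds here (LHS = RHS)
B. LHS = -5, RHS = -5 → holds here (LHS = RHS)
C. LHS = 1, RHS = -5 → fails here (LHS ≠ RHS)

Answer: C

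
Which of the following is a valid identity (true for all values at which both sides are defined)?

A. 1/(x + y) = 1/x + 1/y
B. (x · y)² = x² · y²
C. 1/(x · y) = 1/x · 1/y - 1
B

A: fails at (1, 4) — LHS = 1/5, RHS = 5/4.
B: holds — e.g. at (4, 5), both sides equal 400.
C: fails at (3, 3) — LHS = 1/9, RHS = -8/9.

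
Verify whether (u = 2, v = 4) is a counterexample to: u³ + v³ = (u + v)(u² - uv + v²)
Substituting u = 2, v = 4:
LHS = 2³ + 4³ = 72
RHS = (2 + 4)(2² - 2·4 + 4²) = 72

The sides agree, so this pair does not disprove the claim.

Answer: No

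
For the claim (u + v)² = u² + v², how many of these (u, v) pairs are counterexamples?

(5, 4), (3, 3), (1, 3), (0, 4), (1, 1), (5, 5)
5

Testing each pair:
(5, 4): LHS = 81, RHS = 41 → counterexample
(3, 3): LHS = 36, RHS = 18 → counterexample
(1, 3): LHS = 16, RHS = 10 → counterexample
(0, 4): LHS = 16, RHS = 16 → satisfies claim
(1, 1): LHS = 4, RHS = 2 → counterexample
(5, 5): LHS = 100, RHS = 50 → counterexample

That makes 5 counterexamples.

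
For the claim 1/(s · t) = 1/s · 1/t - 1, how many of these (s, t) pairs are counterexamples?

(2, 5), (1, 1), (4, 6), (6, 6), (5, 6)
Testing each pair:
(2, 5): LHS = 1/10, RHS = -9/10 → counterexample
(1, 1): LHS = 1, RHS = 0 → counterexample
(4, 6): LHS = 1/24, RHS = -23/24 → counterexample
(6, 6): LHS = 1/36, RHS = -35/36 → counterexample
(5, 6): LHS = 1/30, RHS = -29/30 → counterexample

That makes 5 counterexamples.

Answer: 5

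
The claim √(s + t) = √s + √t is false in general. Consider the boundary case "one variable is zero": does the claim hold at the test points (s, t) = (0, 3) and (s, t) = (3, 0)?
At (0, 3): LHS = √(3) ≈ 1.732, RHS = √(3) ≈ 1.732 → equal
At (3, 0): LHS = √(3) ≈ 1.732, RHS = √(3) ≈ 1.732 → equal

So the claim does hold at both of these boundary points, even though it is not an identity.

Answer: Yes, holds at both test points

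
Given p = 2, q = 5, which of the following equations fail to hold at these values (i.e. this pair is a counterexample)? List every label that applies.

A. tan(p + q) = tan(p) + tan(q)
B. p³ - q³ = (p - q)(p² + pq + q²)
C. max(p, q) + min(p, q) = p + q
A

Evaluating each claim at the given values:
A. LHS = tan(7) ≈ 0.8714, RHS = tan(5) + tan(2) ≈ -5.566 → fails here (LHS ≠ RHS)
B. LHS = -117, RHS = -117 → holds here (LHS = RHS)
C. LHS = 7, RHS = 7 → holds here (LHS = RHS)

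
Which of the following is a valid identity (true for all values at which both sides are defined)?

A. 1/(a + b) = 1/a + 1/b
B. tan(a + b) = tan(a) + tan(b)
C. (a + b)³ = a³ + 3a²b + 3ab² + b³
A: fails at (1, 3) — LHS = 1/4, RHS = 4/3.
B: fails at (5, 5) — LHS = tan(10) ≈ 0.6484, RHS = 2·tan(5) ≈ -6.761.
C: holds — e.g. at (1, 3), both sides equal 64.

Answer: C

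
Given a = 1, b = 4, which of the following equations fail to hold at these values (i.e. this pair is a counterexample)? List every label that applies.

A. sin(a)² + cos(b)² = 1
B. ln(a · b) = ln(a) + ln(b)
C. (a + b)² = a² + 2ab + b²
Evaluating each claim at the given values:
A. LHS = cos(4)² + sin(1)² ≈ 1.135, RHS = 1 → fails here (LHS ≠ RHS)
B. LHS = ln(4) ≈ 1.386, RHS = ln(4) ≈ 1.386 → holds here (LHS = RHS)
C. LHS = 25, RHS = 25 → holds here (LHS = RHS)

Answer: A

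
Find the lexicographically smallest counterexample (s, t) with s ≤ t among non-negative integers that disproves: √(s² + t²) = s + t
(s, t) = (1, 1)

Substituting (1, 1) into the claim:
LHS = √(1² + 1²) = √(2) ≈ 1.414
RHS = 1 + 1 = 2

Since LHS ≠ RHS, this pair disproves the claim, and no lexicographically smaller pair (s ≤ t, non-negative integers) does.

For instance (4, 7) is also a counterexample (LHS = √(65) ≈ 8.062, RHS = 11), but it's lexicographically larger.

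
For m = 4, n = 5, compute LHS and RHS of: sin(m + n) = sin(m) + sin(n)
LHS = sin(4 + 5) = sin(9) ≈ 0.4121
RHS = sin(4) + sin(5) ≈ -1.716

LHS ≠ RHS (they differ by about 2.128), so the equation does not hold here.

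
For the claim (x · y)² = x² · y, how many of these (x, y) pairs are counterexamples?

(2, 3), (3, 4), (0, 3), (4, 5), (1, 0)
Testing each pair:
(2, 3): LHS = 36, RHS = 12 → counterexample
(3, 4): LHS = 144, RHS = 36 → counterexample
(0, 3): LHS = 0, RHS = 0 → satisfies claim
(4, 5): LHS = 400, RHS = 80 → counterexample
(1, 0): LHS = 0, RHS = 0 → satisfies claim

That makes 3 counterexamples.

Answer: 3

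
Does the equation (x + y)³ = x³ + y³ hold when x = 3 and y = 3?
Fails

Substituting x = 3, y = 3:

LHS = (3 + 3)³ = 216
RHS = 3³ + 3³ = 54

LHS ≠ RHS, so the equation does not hold at this point.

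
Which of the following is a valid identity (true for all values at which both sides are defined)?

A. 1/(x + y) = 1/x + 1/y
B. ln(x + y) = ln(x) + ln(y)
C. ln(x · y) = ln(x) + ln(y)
C

A: fails at (5, 8) — LHS = 1/13, RHS = 13/40.
B: fails at (4, 4) — LHS = ln(8) ≈ 2.079, RHS = 2·ln(4) ≈ 2.773.
C: holds — e.g. at (3, 4), both sides equal ln(12) ≈ 2.485.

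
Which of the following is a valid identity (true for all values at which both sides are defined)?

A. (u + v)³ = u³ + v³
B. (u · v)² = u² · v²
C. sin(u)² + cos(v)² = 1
B

A: fails at (2, 7) — LHS = 729, RHS = 351.
B: holds — e.g. at (2, 5), both sides equal 100.
C: fails at (6, 7) — LHS = sin(6)² + cos(7)² ≈ 0.6464, RHS = 1.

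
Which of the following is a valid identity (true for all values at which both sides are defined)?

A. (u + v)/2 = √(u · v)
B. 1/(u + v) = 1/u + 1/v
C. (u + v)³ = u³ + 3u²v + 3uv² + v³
A: fails at (4, 5) — LHS = 9/2, RHS = 2·√(5) ≈ 4.472.
B: fails at (1, 2) — LHS = 1/3, RHS = 3/2.
C: holds — e.g. at (0, 1), both sides equal 1.

Answer: C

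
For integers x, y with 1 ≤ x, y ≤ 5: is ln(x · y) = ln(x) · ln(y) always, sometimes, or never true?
It holds at (x, y) = (1, 1) (both sides equal 0), but fails at (x, y) = (5, 1) (LHS = ln(5) ≈ 1.609, RHS = 0).

Answer: Sometimes true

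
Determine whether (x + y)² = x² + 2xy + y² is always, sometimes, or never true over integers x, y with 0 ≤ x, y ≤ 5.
Always true

The identity holds for every pair in the range. For instance at (x, y) = (3, 2): both sides equal 25.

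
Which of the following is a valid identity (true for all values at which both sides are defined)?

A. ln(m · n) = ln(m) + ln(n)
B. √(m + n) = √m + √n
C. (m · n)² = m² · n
A

A: holds — e.g. at (3, 5), both sides equal ln(15) ≈ 2.708.
B: fails at (4, 6) — LHS = √(10) ≈ 3.162, RHS = 2 + √(6) ≈ 4.449.
C: fails at (4, 4) — LHS = 256, RHS = 64.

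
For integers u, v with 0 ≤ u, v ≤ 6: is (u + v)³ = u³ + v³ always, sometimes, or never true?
It holds at (u, v) = (6, 0) (both sides equal 216), but fails at (u, v) = (1, 3) (LHS = 64, RHS = 28).

Answer: Sometimes true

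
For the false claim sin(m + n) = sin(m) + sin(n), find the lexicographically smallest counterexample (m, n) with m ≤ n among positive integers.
(m, n) = (1, 1)

Substituting (1, 1) into the claim:
LHS = sin(1 + 1) = sin(2) ≈ 0.9093
RHS = sin(1) + sin(1) = 2·sin(1) ≈ 1.683

Since LHS ≠ RHS, this pair disproves the claim, and no lexicographically smaller pair (m ≤ n, positive integers) does.

For instance (6, 7) is also a counterexample (LHS = sin(13) ≈ 0.4202, RHS = sin(6) + sin(7) ≈ 0.3776), but it's lexicographically larger.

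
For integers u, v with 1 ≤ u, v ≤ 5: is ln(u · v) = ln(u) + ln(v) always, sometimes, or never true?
The identity holds for every pair in the range. For instance at (u, v) = (1, 5): both sides equal ln(5) ≈ 1.609.

Answer: Always true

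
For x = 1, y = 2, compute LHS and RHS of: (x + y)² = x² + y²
LHS = (1 + 2)² = 9
RHS = 1² + 2² = 5

LHS ≠ RHS, so the equation does not hold here.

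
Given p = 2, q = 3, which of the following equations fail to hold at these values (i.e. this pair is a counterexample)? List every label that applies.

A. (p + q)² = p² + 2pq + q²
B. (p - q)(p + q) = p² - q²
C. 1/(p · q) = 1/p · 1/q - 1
Evaluating each claim at the given values:
A. LHS = 25, RHS = 25 → holds here (LHS = RHS)
B. LHS = -5, RHS = -5 → holds here (LHS = RHS)
C. LHS = 1/6, RHS = -5/6 → fails here (LHS ≠ RHS)

Answer: C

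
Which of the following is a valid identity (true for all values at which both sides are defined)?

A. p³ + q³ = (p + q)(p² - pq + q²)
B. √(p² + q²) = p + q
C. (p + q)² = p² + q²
A

A: holds — e.g. at (1, 4), both sides equal 65.
B: fails at (5, 8) — LHS = √(89) ≈ 9.434, RHS = 13.
C: fails at (3, 3) — LHS = 36, RHS = 18.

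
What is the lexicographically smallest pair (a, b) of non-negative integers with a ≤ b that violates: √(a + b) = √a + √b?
(a, b) = (1, 1)

Substituting (1, 1) into the claim:
LHS = √(1 + 1) = √(2) ≈ 1.414
RHS = √1 + √1 = 2

Since LHS ≠ RHS, this pair disproves the claim, and no lexicographically smaller pair (a ≤ b, non-negative integers) does.

For instance (3, 4) is also a counterexample (LHS = √(7) ≈ 2.646, RHS = √(3) + 2 ≈ 3.732), but it's lexicographically larger.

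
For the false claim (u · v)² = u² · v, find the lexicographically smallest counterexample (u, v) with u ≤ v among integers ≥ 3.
(u, v) = (3, 3)

Substituting (3, 3) into the claim:
LHS = (3 · 3)² = 81
RHS = 3² · 3 = 27

Since LHS ≠ RHS, this pair disproves the claim, and no lexicographically smaller pair (u ≤ v, integers ≥ 3) does.

For instance (3, 6) is also a counterexample (LHS = 324, RHS = 54), but it's lexicographically larger.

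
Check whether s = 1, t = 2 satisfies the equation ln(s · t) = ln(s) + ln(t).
Holds

Substituting s = 1, t = 2:

LHS = ln(1 · 2) = ln(2) ≈ 0.6931
RHS = ln(1) + ln(2) = ln(2) ≈ 0.6931

LHS = RHS, so the equation holds at this point.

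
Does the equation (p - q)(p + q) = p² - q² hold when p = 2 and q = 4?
Holds

Substituting p = 2, q = 4:

LHS = (2 - 4)(2 + 4) = -12
RHS = 2² - 4² = -12

LHS = RHS, so the equation holds at this point.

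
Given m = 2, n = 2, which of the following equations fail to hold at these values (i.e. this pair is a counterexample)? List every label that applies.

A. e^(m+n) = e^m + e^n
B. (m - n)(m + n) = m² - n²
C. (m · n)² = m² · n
Evaluating each claim at the given values:
A. LHS = e^4 ≈ 54.6, RHS = 2·e^2 ≈ 14.78 → fails here (LHS ≠ RHS)
B. LHS = 0, RHS = 0 → holds here (LHS = RHS)
C. LHS = 16, RHS = 8 → fails here (LHS ≠ RHS)

Answer: A, C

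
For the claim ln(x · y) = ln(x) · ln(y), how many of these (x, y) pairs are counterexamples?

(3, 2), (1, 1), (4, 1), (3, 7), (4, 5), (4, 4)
5

Testing each pair:
(3, 2): LHS = ln(6) ≈ 1.792, RHS = ln(2)·ln(3) ≈ 0.7615 → counterexample
(1, 1): LHS = 0, RHS = 0 → satisfies claim
(4, 1): LHS = ln(4) ≈ 1.386, RHS = 0 → counterexample
(3, 7): LHS = ln(21) ≈ 3.045, RHS = ln(3)·ln(7) ≈ 2.138 → counterexample
(4, 5): LHS = ln(20) ≈ 2.996, RHS = ln(4)·ln(5) ≈ 2.231 → counterexample
(4, 4): LHS = ln(16) ≈ 2.773, RHS = ln(4)² ≈ 1.922 → counterexample

That makes 5 counterexamples.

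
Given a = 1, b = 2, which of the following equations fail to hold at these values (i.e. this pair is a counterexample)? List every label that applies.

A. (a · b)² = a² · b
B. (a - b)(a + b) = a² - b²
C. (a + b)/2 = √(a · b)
A, C

Evaluating each claim at the given values:
A. LHS = 4, RHS = 2 → fails here (LHS ≠ RHS)
B. LHS = -3, RHS = -3 → holds here (LHS = RHS)
C. LHS = 3/2, RHS = √(2) ≈ 1.414 → fails here (LHS ≠ RHS)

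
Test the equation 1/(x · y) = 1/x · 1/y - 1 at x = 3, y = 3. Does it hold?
Fails

Substituting x = 3, y = 3:

LHS = 1/(3 · 3) = 1/9
RHS = 1/3 · 1/3 - 1 = -8/9

LHS ≠ RHS, so the equation does not hold at this point.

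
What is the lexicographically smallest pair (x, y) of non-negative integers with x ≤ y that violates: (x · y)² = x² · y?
(x, y) = (1, 2)

Substituting (1, 2) into the claim:
LHS = (1 · 2)² = 4
RHS = 1² · 2 = 2

Since LHS ≠ RHS, this pair disproves the claim, and no lexicographically smaller pair (x ≤ y, non-negative integers) does.

For instance (6, 6) is also a counterexample (LHS = 1296, RHS = 216), but it's lexicographically larger.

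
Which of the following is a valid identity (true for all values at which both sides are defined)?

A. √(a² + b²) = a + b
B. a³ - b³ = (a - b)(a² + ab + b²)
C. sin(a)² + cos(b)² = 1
B

A: fails at (4, 4) — LHS = 4·√(2) ≈ 5.657, RHS = 8.
B: holds — e.g. at (5, 5), both sides equal 0.
C: fails at (1, 3) — LHS = sin(1)² + cos(3)² ≈ 1.688, RHS = 1.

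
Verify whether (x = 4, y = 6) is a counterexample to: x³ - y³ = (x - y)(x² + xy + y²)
No

Substituting x = 4, y = 6:
LHS = 4³ - 6³ = -152
RHS = (4 - 6)(4² + 4·6 + 6²) = -152

The sides agree, so this pair does not disprove the claim.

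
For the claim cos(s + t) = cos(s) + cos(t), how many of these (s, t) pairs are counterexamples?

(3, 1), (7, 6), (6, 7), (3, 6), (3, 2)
5

Testing each pair:
(3, 1): LHS = cos(4) ≈ -0.6536, RHS = cos(3) + cos(1) ≈ -0.4497 → counterexample
(7, 6): LHS = cos(13) ≈ 0.9074, RHS = cos(7) + cos(6) ≈ 1.714 → counterexample
(6, 7): LHS = cos(13) ≈ 0.9074, RHS = cos(7) + cos(6) ≈ 1.714 → counterexample
(3, 6): LHS = cos(9) ≈ -0.9111, RHS = cos(3) + cos(6) ≈ -0.02982 → counterexample
(3, 2): LHS = cos(5) ≈ 0.2837, RHS = cos(3) + cos(2) ≈ -1.406 → counterexample

That makes 5 counterexamples.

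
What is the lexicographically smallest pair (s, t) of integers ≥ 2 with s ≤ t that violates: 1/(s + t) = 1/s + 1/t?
Substituting (2, 2) into the claim:
LHS = 1/(2 + 2) = 1/4
RHS = 1/2 + 1/2 = 1

Since LHS ≠ RHS, this pair disproves the claim, and no lexicographically smaller pair (s ≤ t, integers ≥ 2) does.

For instance (5, 8) is also a counterexample (LHS = 1/13, RHS = 13/40), but it's lexicographically larger.

Answer: (s, t) = (2, 2)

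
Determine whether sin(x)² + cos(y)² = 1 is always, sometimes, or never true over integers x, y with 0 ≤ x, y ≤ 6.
It holds at (x, y) = (5, 5) (both sides equal 1), but fails at (x, y) = (6, 5) (LHS = sin(6)² + cos(5)² ≈ 0.1585, RHS = 1).

Answer: Sometimes true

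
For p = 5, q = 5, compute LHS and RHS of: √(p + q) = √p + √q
LHS = √(5 + 5) = √(10) ≈ 3.162
RHS = √5 + √5 = 2·√(5) ≈ 4.472

LHS ≠ RHS (they differ by about 1.31), so the equation does not hold here.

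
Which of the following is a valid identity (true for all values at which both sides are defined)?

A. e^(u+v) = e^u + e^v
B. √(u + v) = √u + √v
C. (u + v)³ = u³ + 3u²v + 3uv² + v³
C

A: fails at (2, 5) — LHS = e^7 ≈ 1097, RHS = e^2 + e^5 ≈ 155.8.
B: fails at (6, 7) — LHS = √(13) ≈ 3.606, RHS = √(6) + √(7) ≈ 5.095.
C: holds — e.g. at (2, 2), both sides equal 64.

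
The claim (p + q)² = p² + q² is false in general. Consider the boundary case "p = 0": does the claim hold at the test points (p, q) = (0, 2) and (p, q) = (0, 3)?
At (0, 2): LHS = 4, RHS = 4 → equal
At (0, 3): LHS = 9, RHS = 9 → equal

So the claim does hold at both of these boundary points, even though it is not an identity.

Answer: Yes, holds at both test points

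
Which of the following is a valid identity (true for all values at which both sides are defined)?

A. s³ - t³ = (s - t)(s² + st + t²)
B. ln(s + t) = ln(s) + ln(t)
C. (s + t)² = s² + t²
A

A: holds — e.g. at (1, 1), both sides equal 0.
B: fails at (2, 5) — LHS = ln(7) ≈ 1.946, RHS = ln(2) + ln(5) ≈ 2.303.
C: fails at (1, 5) — LHS = 36, RHS = 26.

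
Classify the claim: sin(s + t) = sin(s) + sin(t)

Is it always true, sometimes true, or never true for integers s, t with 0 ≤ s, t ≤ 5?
It holds at (s, t) = (0, 4) (both sides equal sin(4) ≈ -0.7568), but fails at (s, t) = (3, 5) (LHS = sin(8) ≈ 0.9894, RHS = sin(5) + sin(3) ≈ -0.8178).

Answer: Sometimes true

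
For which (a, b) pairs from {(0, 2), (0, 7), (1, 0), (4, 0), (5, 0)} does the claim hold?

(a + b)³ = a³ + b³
All pairs

Testing each pair:
(0, 2): LHS = 8, RHS = 8 → holds
(0, 7): LHS = 343, RHS = 343 → holds
(1, 0): LHS = 1, RHS = 1 → holds
(4, 0): LHS = 64, RHS = 64 → holds
(5, 0): LHS = 125, RHS = 125 → holds

Every pair satisfies the claim.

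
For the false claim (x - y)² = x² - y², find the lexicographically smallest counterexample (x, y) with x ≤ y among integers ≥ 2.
(x, y) = (2, 3)

At (2, 2): both sides equal 0, so it holds there.

Substituting (2, 3) into the claim:
LHS = (2 - 3)² = 1
RHS = 2² - 3² = -5

Since LHS ≠ RHS, this pair disproves the claim, and no lexicographically smaller pair (x ≤ y, integers ≥ 2) does.

For instance (8, 9) is also a counterexample (LHS = 1, RHS = -17), but it's lexicographically larger.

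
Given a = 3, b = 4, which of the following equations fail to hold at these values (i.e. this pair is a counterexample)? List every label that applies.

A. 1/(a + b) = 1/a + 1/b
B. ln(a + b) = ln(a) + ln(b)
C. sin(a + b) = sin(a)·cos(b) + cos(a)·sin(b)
Evaluating each claim at the given values:
A. LHS = 1/7, RHS = 7/12 → fails here (LHS ≠ RHS)
B. LHS = ln(7) ≈ 1.946, RHS = ln(3) + ln(4) ≈ 2.485 → fails here (LHS ≠ RHS)
C. LHS = sin(7) ≈ 0.657, RHS = sin(3)·cos(4) + sin(4)·cos(3) ≈ 0.657 → holds here (LHS = RHS)

Answer: A, B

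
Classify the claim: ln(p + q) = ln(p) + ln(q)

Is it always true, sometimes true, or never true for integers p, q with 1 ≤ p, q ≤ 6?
Sometimes true

It holds at (p, q) = (2, 2) (both sides equal ln(4) ≈ 1.386), but fails at (p, q) = (3, 4) (LHS = ln(7) ≈ 1.946, RHS = ln(3) + ln(4) ≈ 2.485).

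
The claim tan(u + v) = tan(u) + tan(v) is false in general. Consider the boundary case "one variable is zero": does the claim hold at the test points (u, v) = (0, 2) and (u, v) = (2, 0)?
Yes, holds at both test points

At (0, 2): LHS = tan(2) ≈ -2.185, RHS = tan(2) ≈ -2.185 → equal
At (2, 0): LHS = tan(2) ≈ -2.185, RHS = tan(2) ≈ -2.185 → equal

So the claim does hold at both of these boundary points, even though it is not an identity.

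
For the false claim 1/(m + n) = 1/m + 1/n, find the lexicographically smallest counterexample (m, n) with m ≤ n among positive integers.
(m, n) = (1, 1)

Substituting (1, 1) into the claim:
LHS = 1/(1 + 1) = 1/2
RHS = 1/1 + 1/1 = 2

Since LHS ≠ RHS, this pair disproves the claim, and no lexicographically smaller pair (m ≤ n, positive integers) does.

For instance (1, 7) is also a counterexample (LHS = 1/8, RHS = 8/7), but it's lexicographically larger.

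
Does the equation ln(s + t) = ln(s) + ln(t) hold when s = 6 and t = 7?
Fails

Substituting s = 6, t = 7:

LHS = ln(6 + 7) = ln(13) ≈ 2.565
RHS = ln(6) + ln(7) ≈ 3.738

LHS ≠ RHS, so the equation does not hold at this point.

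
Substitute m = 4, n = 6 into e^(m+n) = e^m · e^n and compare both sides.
LHS = e^(4+6) = e^10 ≈ 22026.5
RHS = e^4 · e^6 = e^10 ≈ 22026.5

LHS = RHS: the two sides agree.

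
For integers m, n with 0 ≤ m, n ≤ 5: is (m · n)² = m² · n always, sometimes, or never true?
Sometimes true

It holds at (m, n) = (1, 1) (both sides equal 1), but fails at (m, n) = (1, 3) (LHS = 9, RHS = 3).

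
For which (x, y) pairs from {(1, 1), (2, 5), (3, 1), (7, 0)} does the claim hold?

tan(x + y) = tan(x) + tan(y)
Testing each pair:
(1, 1): LHS = tan(2) ≈ -2.185, RHS = 2·tan(1) ≈ 3.115 → fails
(2, 5): LHS = tan(7) ≈ 0.8714, RHS = tan(5) + tan(2) ≈ -5.566 → fails
(3, 1): LHS = tan(4) ≈ 1.158, RHS = tan(3) + tan(1) ≈ 1.415 → fails
(7, 0): LHS = tan(7) ≈ 0.8714, RHS = tan(7) ≈ 0.8714 → holds

1 of 4 pairs satisfies the claim.

Answer: (7, 0)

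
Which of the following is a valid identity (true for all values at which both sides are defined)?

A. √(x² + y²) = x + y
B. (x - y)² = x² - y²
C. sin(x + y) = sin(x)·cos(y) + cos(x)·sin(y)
A: fails at (2, 4) — LHS = 2·√(5) ≈ 4.472, RHS = 6.
B: fails at (1, 4) — LHS = 9, RHS = -15.
C: holds — e.g. at (1, 4), both sides equal sin(5) ≈ -0.9589.

Answer: C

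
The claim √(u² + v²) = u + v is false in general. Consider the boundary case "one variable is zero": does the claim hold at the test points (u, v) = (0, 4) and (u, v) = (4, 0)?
At (0, 4): LHS = 4, RHS = 4 → equal
At (4, 0): LHS = 4, RHS = 4 → equal

So the claim does hold at both of these boundary points, even though it is not an identity.

Answer: Yes, holds at both test points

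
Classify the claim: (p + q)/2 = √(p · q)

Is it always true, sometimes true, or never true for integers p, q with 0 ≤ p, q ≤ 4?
Sometimes true

It holds at (p, q) = (2, 2) (both sides equal 2), but fails at (p, q) = (4, 0) (LHS = 2, RHS = 0).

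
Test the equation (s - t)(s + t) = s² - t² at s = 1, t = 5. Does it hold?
Substituting s = 1, t = 5:

LHS = (1 - 5)(1 + 5) = -24
RHS = 1² - 5² = -24

LHS = RHS, so the equation holds at this point.

Answer: Holds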